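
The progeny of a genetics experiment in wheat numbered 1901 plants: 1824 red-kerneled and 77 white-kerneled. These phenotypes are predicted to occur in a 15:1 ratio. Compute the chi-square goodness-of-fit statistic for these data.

15.696

Under the 15:1 hypothesis (Σ ratio = 16, N = 1901):
  red-kerneled: 1901 × 15/16 = 1782.1875
  white-kerneled: 1901 × 1/16 = 118.8125
χ² = Σ (O − E)² / E
  red-kerneled: (1824 − 1782.1875)² / 1782.1875 = 0.9810
  white-kerneled: (77 − 118.8125)² / 118.8125 = 14.7147
χ² = 0.9810 + 14.7147 = 15.6957 ≈ 15.696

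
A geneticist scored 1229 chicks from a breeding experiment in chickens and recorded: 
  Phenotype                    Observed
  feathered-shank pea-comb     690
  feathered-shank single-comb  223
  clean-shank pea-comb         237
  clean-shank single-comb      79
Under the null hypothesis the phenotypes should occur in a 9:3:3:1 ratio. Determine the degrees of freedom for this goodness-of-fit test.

A goodness-of-fit test with 4 phenotype classes has df = 4 − 1 = 3.

3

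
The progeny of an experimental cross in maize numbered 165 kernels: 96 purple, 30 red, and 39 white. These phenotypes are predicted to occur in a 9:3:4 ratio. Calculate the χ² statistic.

Expected counts for N = 165 under a 9:3:4 ratio (total parts = 16):
  purple: 165 × 9/16 = 92.8125
  red: 165 × 3/16 = 30.9375
  white: 165 × 4/16 = 41.25
χ² = Σ (O − E)² / E
  purple: (96 − 92.8125)² / 92.8125 = 0.1095
  red: (30 − 30.9375)² / 30.9375 = 0.0284
  white: (39 − 41.25)² / 41.25 = 0.1227
χ² = 0.1095 + 0.0284 + 0.1227 = 0.2606 ≈ 0.261

0.261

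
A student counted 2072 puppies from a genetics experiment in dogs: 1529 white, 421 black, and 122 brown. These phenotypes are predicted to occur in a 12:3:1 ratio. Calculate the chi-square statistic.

3.555

Under the 12:3:1 hypothesis (Σ ratio = 16, N = 2072):
  white: 2072 × 12/16 = 1554
  black: 2072 × 3/16 = 388.5
  brown: 2072 × 1/16 = 129.5
χ² = Σ (O − E)² / E
  white: (1529 − 1554)² / 1554 = 0.4022
  black: (421 − 388.5)² / 388.5 = 2.7188
  brown: (122 − 129.5)² / 129.5 = 0.4344
χ² = 0.4022 + 2.7188 + 0.4344 = 3.5554 ≈ 3.555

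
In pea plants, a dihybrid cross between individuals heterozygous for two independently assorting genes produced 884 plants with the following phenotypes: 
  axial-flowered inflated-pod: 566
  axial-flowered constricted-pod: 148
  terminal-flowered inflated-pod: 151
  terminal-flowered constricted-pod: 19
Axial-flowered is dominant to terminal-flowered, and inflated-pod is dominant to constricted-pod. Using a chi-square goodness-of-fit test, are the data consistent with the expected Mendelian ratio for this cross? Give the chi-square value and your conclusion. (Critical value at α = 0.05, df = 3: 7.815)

36.503; not consistent

A dihybrid F₂ with independent assortment and complete dominance at both loci gives a 9:3:3:1 phenotypic ratio.
The 9:3:3:1 ratio has 16 parts, so with N = 884 the expected counts are:
  axial-flowered inflated-pod: 884 × 9/16 = 497.25
  axial-flowered constricted-pod: 884 × 3/16 = 165.75
  terminal-flowered inflated-pod: 884 × 3/16 = 165.75
  terminal-flowered constricted-pod: 884 × 1/16 = 55.25
χ² = Σ (O − E)² / E
  axial-flowered inflated-pod: (566 − 497.25)² / 497.25 = 9.5054
  axial-flowered constricted-pod: (148 − 165.75)² / 165.75 = 1.9008
  terminal-flowered inflated-pod: (151 − 165.75)² / 165.75 = 1.3126
  terminal-flowered constricted-pod: (19 − 55.25)² / 55.25 = 23.7839
χ² = 9.5054 + 1.9008 + 1.3126 + 23.7839 = 36.5027 ≈ 36.503
Degrees of freedom = 4 − 1 = 3; critical value at α = 0.05 is 7.815.
Since 36.503 > 7.815, we reject the null hypothesis — the data do not fit the 9:3:3:1 ratio.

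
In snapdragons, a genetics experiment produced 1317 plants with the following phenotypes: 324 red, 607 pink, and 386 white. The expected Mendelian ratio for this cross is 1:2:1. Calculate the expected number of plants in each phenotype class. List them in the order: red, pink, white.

329.25, 658.5, 329.25

Under the 1:2:1 hypothesis (Σ ratio = 4, N = 1317):
  red: 1317 × 1/4 = 329.25
  pink: 1317 × 2/4 = 658.5
  white: 1317 × 1/4 = 329.25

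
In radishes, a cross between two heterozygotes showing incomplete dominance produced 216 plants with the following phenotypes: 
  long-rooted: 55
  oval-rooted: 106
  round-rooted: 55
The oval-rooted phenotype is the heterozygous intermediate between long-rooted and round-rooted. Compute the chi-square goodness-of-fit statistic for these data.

With incomplete dominance, a heterozygote × heterozygote cross gives a 1:2:1 phenotypic ratio.
Total ratio parts = 4. Expected numbers out of 216:
  long-rooted: 216 × 1/4 = 54
  oval-rooted: 216 × 2/4 = 108
  round-rooted: 216 × 1/4 = 54
χ² = Σ (O − E)² / E
  long-rooted: (55 − 54)² / 54 = 0.0185
  oval-rooted: (106 − 108)² / 108 = 0.0370
  round-rooted: (55 − 54)² / 54 = 0.0185
χ² = 0.0185 + 0.0370 + 0.0185 = 0.074

0.074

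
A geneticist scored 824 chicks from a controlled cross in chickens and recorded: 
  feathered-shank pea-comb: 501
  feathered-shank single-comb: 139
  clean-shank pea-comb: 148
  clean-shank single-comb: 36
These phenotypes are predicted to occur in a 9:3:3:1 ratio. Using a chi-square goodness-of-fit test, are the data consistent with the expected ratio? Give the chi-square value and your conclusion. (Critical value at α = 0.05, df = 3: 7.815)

9.528; not consistent

The 9:3:3:1 ratio has 16 parts, so with N = 824 the expected counts are:
  feathered-shank pea-comb: 824 × 9/16 = 463.5
  feathered-shank single-comb: 824 × 3/16 = 154.5
  clean-shank pea-comb: 824 × 3/16 = 154.5
  clean-shank single-comb: 824 × 1/16 = 51.5
χ² = Σ (O − E)² / E
  feathered-shank pea-comb: (501 − 463.5)² / 463.5 = 3.0340
  feathered-shank single-comb: (139 − 154.5)² / 154.5 = 1.5550
  clean-shank pea-comb: (148 − 154.5)² / 154.5 = 0.2735
  clean-shank single-comb: (36 − 51.5)² / 51.5 = 4.6650
χ² = 3.0340 + 1.5550 + 0.2735 + 4.6650 = 9.5275 ≈ 9.528
Degrees of freedom = 4 − 1 = 3; critical value at α = 0.05 is 7.815.
Since 9.528 > 7.815, we reject the null hypothesis — the data do not fit the 9:3:3:1 ratio.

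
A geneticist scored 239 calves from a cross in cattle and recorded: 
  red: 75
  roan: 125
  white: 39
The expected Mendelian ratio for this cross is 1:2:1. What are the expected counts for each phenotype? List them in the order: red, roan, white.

59.75, 119.5, 59.75

Total ratio parts = 4. Expected numbers out of 239:
  red: 239 × 1/4 = 59.75
  roan: 239 × 2/4 = 119.5
  white: 239 × 1/4 = 59.75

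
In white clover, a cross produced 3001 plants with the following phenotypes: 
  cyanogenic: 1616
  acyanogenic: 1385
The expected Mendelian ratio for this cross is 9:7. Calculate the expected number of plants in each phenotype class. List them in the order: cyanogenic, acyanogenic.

1688.0625, 1312.9375

The 9:7 ratio has 16 parts, so with N = 3001 the expected counts are:
  cyanogenic: 3001 × 9/16 = 1688.0625
  acyanogenic: 3001 × 7/16 = 1312.9375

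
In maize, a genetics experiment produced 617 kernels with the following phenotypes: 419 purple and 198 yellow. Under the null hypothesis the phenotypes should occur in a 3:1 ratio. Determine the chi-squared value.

The 3:1 ratio has 4 parts, so with N = 617 the expected counts are:
  purple: 617 × 3/4 = 462.75
  yellow: 617 × 1/4 = 154.25
χ² = Σ (O − E)² / E
  purple: (419 − 462.75)² / 462.75 = 4.1363
  yellow: (198 − 154.25)² / 154.25 = 12.4088
χ² = 4.1363 + 12.4088 = 16.5451 ≈ 16.545

16.545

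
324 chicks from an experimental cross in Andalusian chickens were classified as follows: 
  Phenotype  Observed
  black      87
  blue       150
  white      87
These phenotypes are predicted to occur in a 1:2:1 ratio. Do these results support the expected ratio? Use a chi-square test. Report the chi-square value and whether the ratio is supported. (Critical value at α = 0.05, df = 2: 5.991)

Under the 1:2:1 hypothesis (Σ ratio = 4, N = 324):
  black: 324 × 1/4 = 81
  blue: 324 × 2/4 = 162
  white: 324 × 1/4 = 81
χ² = Σ (O − E)² / E
  black: (87 − 81)² / 81 = 0.4444
  blue: (150 − 162)² / 162 = 0.8889
  white: (87 − 81)² / 81 = 0.4444
χ² = 0.4444 + 0.8889 + 0.4444 = 1.7777 ≈ 1.778
Degrees of freedom = 3 − 1 = 2; critical value at α = 0.05 is 5.991.
Since 1.778 < 5.991, we fail to reject the null hypothesis — the data are consistent with the 1:2:1 ratio.

1.778; consistent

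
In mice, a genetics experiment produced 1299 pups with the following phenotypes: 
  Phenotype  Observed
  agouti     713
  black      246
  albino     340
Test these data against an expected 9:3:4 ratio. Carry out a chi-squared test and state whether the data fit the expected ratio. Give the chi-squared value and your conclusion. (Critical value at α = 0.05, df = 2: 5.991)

1.169; consistent

Total ratio parts = 16. Expected numbers out of 1299:
  agouti: 1299 × 9/16 = 730.6875
  black: 1299 × 3/16 = 243.5625
  albino: 1299 × 4/16 = 324.75
χ² = Σ (O − E)² / E
  agouti: (713 − 730.6875)² / 730.6875 = 0.4282
  black: (246 − 243.5625)² / 243.5625 = 0.0244
  albino: (340 − 324.75)² / 324.75 = 0.7161
χ² = 0.4282 + 0.0244 + 0.7161 = 1.1687 ≈ 1.169
Degrees of freedom = 3 − 1 = 2; critical value at α = 0.05 is 5.991.
Since 1.169 < 5.991, we fail to reject the null hypothesis — the data are consistent with the 9:3:4 ratio.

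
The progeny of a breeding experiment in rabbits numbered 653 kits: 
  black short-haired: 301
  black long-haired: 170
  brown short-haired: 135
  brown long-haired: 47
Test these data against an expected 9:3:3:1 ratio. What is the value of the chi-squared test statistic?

32.675

Under the 9:3:3:1 hypothesis (Σ ratio = 16, N = 653):
  black short-haired: 653 × 9/16 = 367.3125
  black long-haired: 653 × 3/16 = 122.4375
  brown short-haired: 653 × 3/16 = 122.4375
  brown long-haired: 653 × 1/16 = 40.8125
χ² = Σ (O − E)² / E
  black short-haired: (301 − 367.3125)² / 367.3125 = 11.9717
  black long-haired: (170 − 122.4375)² / 122.4375 = 18.4763
  brown short-haired: (135 − 122.4375)² / 122.4375 = 1.2890
  brown long-haired: (47 − 40.8125)² / 40.8125 = 0.9381
χ² = 11.9717 + 18.4763 + 1.2890 + 0.9381 = 32.6751 ≈ 32.675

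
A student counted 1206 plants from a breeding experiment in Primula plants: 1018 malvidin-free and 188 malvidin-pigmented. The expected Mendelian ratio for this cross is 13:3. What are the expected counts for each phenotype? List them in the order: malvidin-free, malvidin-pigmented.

Expected counts for N = 1206 under a 13:3 ratio (total parts = 16):
  malvidin-free: 1206 × 13/16 = 979.875
  malvidin-pigmented: 1206 × 3/16 = 226.125

979.875, 226.125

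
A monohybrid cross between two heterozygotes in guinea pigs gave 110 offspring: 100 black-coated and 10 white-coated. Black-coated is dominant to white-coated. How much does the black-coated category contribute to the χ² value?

For a monohybrid cross between heterozygotes with complete dominance, the expected phenotypic ratio is 3:1.
The 3:1 ratio has 4 parts, so with N = 110 the expected counts are:
  black-coated: 110 × 3/4 = 82.5
  white-coated: 110 × 1/4 = 27.5
Contribution of black-coated: (100 − 82.5)² / 82.5 = 3.7121

3.712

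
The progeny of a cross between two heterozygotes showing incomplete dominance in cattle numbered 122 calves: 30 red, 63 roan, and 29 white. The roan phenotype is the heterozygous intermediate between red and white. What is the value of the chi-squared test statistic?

With incomplete dominance, a heterozygote × heterozygote cross gives a 1:2:1 phenotypic ratio.
Under the 1:2:1 hypothesis (Σ ratio = 4, N = 122):
  red: 122 × 1/4 = 30.5
  roan: 122 × 2/4 = 61
  white: 122 × 1/4 = 30.5
χ² = Σ (O − E)² / E
  red: (30 − 30.5)² / 30.5 = 0.0082
  roan: (63 − 61)² / 61 = 0.0656
  white: (29 − 30.5)² / 30.5 = 0.0738
χ² = 0.0082 + 0.0656 + 0.0738 = 0.1476 ≈ 0.148

0.148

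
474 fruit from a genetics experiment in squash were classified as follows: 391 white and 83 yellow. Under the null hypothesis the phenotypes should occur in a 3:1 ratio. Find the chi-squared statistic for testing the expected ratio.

The 3:1 ratio has 4 parts, so with N = 474 the expected counts are:
  white: 474 × 3/4 = 355.5
  yellow: 474 × 1/4 = 118.5
χ² = Σ (O − E)² / E
  white: (391 − 355.5)² / 355.5 = 3.5450
  yellow: (83 − 118.5)² / 118.5 = 10.6350
χ² = 3.5450 + 10.6350 = 14.180

14.180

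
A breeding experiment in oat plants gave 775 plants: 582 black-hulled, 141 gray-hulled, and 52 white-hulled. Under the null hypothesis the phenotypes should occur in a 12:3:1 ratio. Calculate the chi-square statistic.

0.391

Under the 12:3:1 hypothesis (Σ ratio = 16, N = 775):
  black-hulled: 775 × 12/16 = 581.25
  gray-hulled: 775 × 3/16 = 145.3125
  white-hulled: 775 × 1/16 = 48.4375
χ² = Σ (O − E)² / E
  black-hulled: (582 − 581.25)² / 581.25 = 0.0010
  gray-hulled: (141 − 145.3125)² / 145.3125 = 0.1280
  white-hulled: (52 − 48.4375)² / 48.4375 = 0.2620
χ² = 0.0010 + 0.1280 + 0.2620 = 0.391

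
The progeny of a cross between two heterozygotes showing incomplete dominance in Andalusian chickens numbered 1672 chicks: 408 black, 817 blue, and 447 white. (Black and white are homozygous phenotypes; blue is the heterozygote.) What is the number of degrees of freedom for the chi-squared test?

With incomplete dominance, a heterozygote × heterozygote cross gives a 1:2:1 phenotypic ratio.
A goodness-of-fit test with 3 phenotype classes has df = 3 − 1 = 2.

2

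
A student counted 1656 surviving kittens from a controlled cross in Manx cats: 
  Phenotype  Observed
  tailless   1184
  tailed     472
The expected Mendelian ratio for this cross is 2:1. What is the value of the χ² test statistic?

17.391

Under the 2:1 hypothesis (Σ ratio = 3, N = 1656):
  tailless: 1656 × 2/3 = 1104
  tailed: 1656 × 1/3 = 552
χ² = Σ (O − E)² / E
  tailless: (1184 − 1104)² / 1104 = 5.7971
  tailed: (472 − 552)² / 552 = 11.5942
χ² = 5.7971 + 11.5942 = 17.3913 ≈ 17.391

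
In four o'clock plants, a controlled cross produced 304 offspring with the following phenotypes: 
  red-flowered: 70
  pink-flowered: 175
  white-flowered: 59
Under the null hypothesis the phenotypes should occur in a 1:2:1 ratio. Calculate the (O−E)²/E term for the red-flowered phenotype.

Under the 1:2:1 hypothesis (Σ ratio = 4, N = 304):
  red-flowered: 304 × 1/4 = 76
  pink-flowered: 304 × 2/4 = 152
  white-flowered: 304 × 1/4 = 76
Contribution of red-flowered: (70 − 76)² / 76 = 0.4737

0.474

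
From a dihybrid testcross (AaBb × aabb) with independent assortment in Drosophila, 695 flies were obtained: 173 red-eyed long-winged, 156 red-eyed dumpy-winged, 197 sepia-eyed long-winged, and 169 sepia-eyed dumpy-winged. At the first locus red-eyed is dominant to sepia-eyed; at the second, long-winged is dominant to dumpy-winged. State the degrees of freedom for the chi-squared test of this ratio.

A dihybrid testcross with independent assortment gives a 1:1:1:1 ratio.
A goodness-of-fit test with 4 phenotype classes has df = 4 − 1 = 3.

3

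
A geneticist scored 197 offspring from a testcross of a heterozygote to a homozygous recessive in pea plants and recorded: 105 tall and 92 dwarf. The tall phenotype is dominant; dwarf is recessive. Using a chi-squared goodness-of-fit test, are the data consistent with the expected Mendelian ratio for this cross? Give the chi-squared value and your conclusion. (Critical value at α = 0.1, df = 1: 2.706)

A testcross of a heterozygote (Aa × aa) gives a 1:1 phenotypic ratio.
Total ratio parts = 2. Expected numbers out of 197:
  tall: 197 × 1/2 = 98.5
  dwarf: 197 × 1/2 = 98.5
χ² = Σ (O − E)² / E
  tall: (105 − 98.5)² / 98.5 = 0.4289
  dwarf: (92 − 98.5)² / 98.5 = 0.4289
χ² = 0.4289 + 0.4289 = 0.8578 ≈ 0.858
Degrees of freedom = 2 − 1 = 1; critical value at α = 0.1 is 2.706.
Since 0.858 < 2.706, we fail to reject the null hypothesis — the data are consistent with the 1:1 ratio.

0.858; consistent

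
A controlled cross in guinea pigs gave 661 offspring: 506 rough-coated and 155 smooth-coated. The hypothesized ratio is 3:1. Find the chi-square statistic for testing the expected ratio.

The 3:1 ratio has 4 parts, so with N = 661 the expected counts are:
  rough-coated: 661 × 3/4 = 495.75
  smooth-coated: 661 × 1/4 = 165.25
χ² = Σ (O − E)² / E
  rough-coated: (506 − 495.75)² / 495.75 = 0.2119
  smooth-coated: (155 − 165.25)² / 165.25 = 0.6358
χ² = 0.2119 + 0.6358 = 0.8477 ≈ 0.848

0.848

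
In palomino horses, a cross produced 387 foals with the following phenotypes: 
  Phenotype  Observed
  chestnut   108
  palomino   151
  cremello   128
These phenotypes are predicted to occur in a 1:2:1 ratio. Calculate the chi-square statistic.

Expected counts for N = 387 under a 1:2:1 ratio (total parts = 4):
  chestnut: 387 × 1/4 = 96.75
  palomino: 387 × 2/4 = 193.5
  cremello: 387 × 1/4 = 96.75
χ² = Σ (O − E)² / E
  chestnut: (108 − 96.75)² / 96.75 = 1.3081
  palomino: (151 − 193.5)² / 193.5 = 9.3346
  cremello: (128 − 96.75)² / 96.75 = 10.0937
χ² = 1.3081 + 9.3346 + 10.0937 = 20.7364 ≈ 20.736

20.736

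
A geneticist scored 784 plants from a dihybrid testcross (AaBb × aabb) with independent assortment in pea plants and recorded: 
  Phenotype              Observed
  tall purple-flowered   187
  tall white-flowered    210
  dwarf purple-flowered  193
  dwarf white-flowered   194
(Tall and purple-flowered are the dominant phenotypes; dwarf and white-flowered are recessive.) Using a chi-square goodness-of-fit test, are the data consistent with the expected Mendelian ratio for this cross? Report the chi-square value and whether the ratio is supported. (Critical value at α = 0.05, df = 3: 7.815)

A dihybrid testcross with independent assortment gives a 1:1:1:1 ratio.
Under the 1:1:1:1 hypothesis (Σ ratio = 4, N = 784):
  tall purple-flowered: 784 × 1/4 = 196
  tall white-flowered: 784 × 1/4 = 196
  dwarf purple-flowered: 784 × 1/4 = 196
  dwarf white-flowered: 784 × 1/4 = 196
χ² = Σ (O − E)² / E
  tall purple-flowered: (187 − 196)² / 196 = 0.4133
  tall white-flowered: (210 − 196)² / 196 = 1.0000
  dwarf purple-flowered: (193 − 196)² / 196 = 0.0459
  dwarf white-flowered: (194 − 196)² / 196 = 0.0204
χ² = 0.4133 + 1.0000 + 0.0459 + 0.0204 = 1.4796 ≈ 1.480
Degrees of freedom = 4 − 1 = 3; critical value at α = 0.05 is 7.815.
Since 1.480 < 7.815, we fail to reject the null hypothesis — the data are consistent with the 1:1:1:1 ratio.

1.480; consistent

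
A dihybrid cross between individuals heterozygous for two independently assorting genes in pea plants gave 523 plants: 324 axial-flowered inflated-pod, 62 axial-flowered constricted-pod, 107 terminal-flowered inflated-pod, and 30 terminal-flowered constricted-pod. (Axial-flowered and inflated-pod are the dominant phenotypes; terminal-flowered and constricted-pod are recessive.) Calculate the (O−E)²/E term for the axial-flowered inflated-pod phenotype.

A dihybrid F₂ with independent assortment and complete dominance at both loci gives a 9:3:3:1 phenotypic ratio.
Total ratio parts = 16. Expected numbers out of 523:
  axial-flowered inflated-pod: 523 × 9/16 = 294.1875
  axial-flowered constricted-pod: 523 × 3/16 = 98.0625
  terminal-flowered inflated-pod: 523 × 3/16 = 98.0625
  terminal-flowered constricted-pod: 523 × 1/16 = 32.6875
Contribution of axial-flowered inflated-pod: (324 − 294.1875)² / 294.1875 = 3.0212

3.021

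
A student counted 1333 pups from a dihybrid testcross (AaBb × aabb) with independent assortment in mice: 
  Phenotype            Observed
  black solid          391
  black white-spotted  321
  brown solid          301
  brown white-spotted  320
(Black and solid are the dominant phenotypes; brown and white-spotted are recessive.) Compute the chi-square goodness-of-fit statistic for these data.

14.106

A dihybrid testcross with independent assortment gives a 1:1:1:1 ratio.
Total ratio parts = 4. Expected numbers out of 1333:
  black solid: 1333 × 1/4 = 333.25
  black white-spotted: 1333 × 1/4 = 333.25
  brown solid: 1333 × 1/4 = 333.25
  brown white-spotted: 1333 × 1/4 = 333.25
χ² = Σ (O − E)² / E
  black solid: (391 − 333.25)² / 333.25 = 10.0077
  black white-spotted: (321 − 333.25)² / 333.25 = 0.4503
  brown solid: (301 − 333.25)² / 333.25 = 3.1210
  brown white-spotted: (320 − 333.25)² / 333.25 = 0.5268
χ² = 10.0077 + 0.4503 + 3.1210 + 0.5268 = 14.1058 ≈ 14.106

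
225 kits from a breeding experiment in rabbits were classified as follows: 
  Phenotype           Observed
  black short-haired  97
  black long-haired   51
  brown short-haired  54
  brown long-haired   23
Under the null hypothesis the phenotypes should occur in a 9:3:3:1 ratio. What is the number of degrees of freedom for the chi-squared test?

3

A goodness-of-fit test with 4 phenotype classes has df = 4 − 1 = 3.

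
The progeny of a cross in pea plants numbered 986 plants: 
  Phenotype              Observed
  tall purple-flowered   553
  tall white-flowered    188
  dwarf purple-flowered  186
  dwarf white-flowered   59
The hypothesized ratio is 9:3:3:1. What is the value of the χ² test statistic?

Total ratio parts = 16. Expected numbers out of 986:
  tall purple-flowered: 986 × 9/16 = 554.625
  tall white-flowered: 986 × 3/16 = 184.875
  dwarf purple-flowered: 986 × 3/16 = 184.875
  dwarf white-flowered: 986 × 1/16 = 61.625
χ² = Σ (O − E)² / E
  tall purple-flowered: (553 − 554.625)² / 554.625 = 0.0048
  tall white-flowered: (188 − 184.875)² / 184.875 = 0.0528
  dwarf purple-flowered: (186 − 184.875)² / 184.875 = 0.0068
  dwarf white-flowered: (59 − 61.625)² / 61.625 = 0.1118
χ² = 0.0048 + 0.0528 + 0.0068 + 0.1118 = 0.1762 ≈ 0.176

0.176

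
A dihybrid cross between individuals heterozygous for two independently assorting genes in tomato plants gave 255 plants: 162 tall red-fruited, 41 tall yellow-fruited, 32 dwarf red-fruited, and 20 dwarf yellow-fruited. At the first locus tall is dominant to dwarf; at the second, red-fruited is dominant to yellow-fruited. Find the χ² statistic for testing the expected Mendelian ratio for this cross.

9.638

A dihybrid F₂ with independent assortment and complete dominance at both loci gives a 9:3:3:1 phenotypic ratio.
Expected counts for N = 255 under a 9:3:3:1 ratio (total parts = 16):
  tall red-fruited: 255 × 9/16 = 143.4375
  tall yellow-fruited: 255 × 3/16 = 47.8125
  dwarf red-fruited: 255 × 3/16 = 47.8125
  dwarf yellow-fruited: 255 × 1/16 = 15.9375
χ² = Σ (O − E)² / E
  tall red-fruited: (162 − 143.4375)² / 143.4375 = 2.4022
  tall yellow-fruited: (41 − 47.8125)² / 47.8125 = 0.9707
  dwarf red-fruited: (32 − 47.8125)² / 47.8125 = 5.2295
  dwarf yellow-fruited: (20 − 15.9375)² / 15.9375 = 1.0355
χ² = 2.4022 + 0.9707 + 5.2295 + 1.0355 = 9.6379 ≈ 9.638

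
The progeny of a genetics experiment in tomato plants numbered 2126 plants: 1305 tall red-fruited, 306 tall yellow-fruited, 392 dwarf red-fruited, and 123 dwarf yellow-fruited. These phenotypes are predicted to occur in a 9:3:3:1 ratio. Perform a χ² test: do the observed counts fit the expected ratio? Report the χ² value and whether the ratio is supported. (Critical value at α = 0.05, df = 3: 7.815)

Under the 9:3:3:1 hypothesis (Σ ratio = 16, N = 2126):
  tall red-fruited: 2126 × 9/16 = 1195.875
  tall yellow-fruited: 2126 × 3/16 = 398.625
  dwarf red-fruited: 2126 × 3/16 = 398.625
  dwarf yellow-fruited: 2126 × 1/16 = 132.875
χ² = Σ (O − E)² / E
  tall red-fruited: (1305 − 1195.875)² / 1195.875 = 9.9578
  tall yellow-fruited: (306 − 398.625)² / 398.625 = 21.5225
  dwarf red-fruited: (392 − 398.625)² / 398.625 = 0.1101
  dwarf yellow-fruited: (123 − 132.875)² / 132.875 = 0.7339
χ² = 9.9578 + 21.5225 + 0.1101 + 0.7339 = 32.3243 ≈ 32.324
Degrees of freedom = 4 − 1 = 3; critical value at α = 0.05 is 7.815.
Since 32.324 > 7.815, we reject the null hypothesis — the data do not fit the 9:3:3:1 ratio.

32.324; not consistent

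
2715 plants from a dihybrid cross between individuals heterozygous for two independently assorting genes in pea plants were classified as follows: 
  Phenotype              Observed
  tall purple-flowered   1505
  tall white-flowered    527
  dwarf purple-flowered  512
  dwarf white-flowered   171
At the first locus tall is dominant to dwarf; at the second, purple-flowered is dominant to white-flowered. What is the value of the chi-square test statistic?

A dihybrid F₂ with independent assortment and complete dominance at both loci gives a 9:3:3:1 phenotypic ratio.
Under the 9:3:3:1 hypothesis (Σ ratio = 16, N = 2715):
  tall purple-flowered: 2715 × 9/16 = 1527.1875
  tall white-flowered: 2715 × 3/16 = 509.0625
  dwarf purple-flowered: 2715 × 3/16 = 509.0625
  dwarf white-flowered: 2715 × 1/16 = 169.6875
χ² = Σ (O − E)² / E
  tall purple-flowered: (1505 − 1527.1875)² / 1527.1875 = 0.3223
  tall white-flowered: (527 − 509.0625)² / 509.0625 = 0.6321
  dwarf purple-flowered: (512 − 509.0625)² / 509.0625 = 0.0170
  dwarf white-flowered: (171 − 169.6875)² / 169.6875 = 0.0102
χ² = 0.3223 + 0.6321 + 0.0170 + 0.0102 = 0.9816 ≈ 0.982

0.982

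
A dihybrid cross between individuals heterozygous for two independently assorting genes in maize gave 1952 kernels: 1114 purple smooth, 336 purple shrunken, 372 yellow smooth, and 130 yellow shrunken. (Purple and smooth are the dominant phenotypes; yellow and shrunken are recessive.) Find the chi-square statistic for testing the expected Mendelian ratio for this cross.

A dihybrid F₂ with independent assortment and complete dominance at both loci gives a 9:3:3:1 phenotypic ratio.
Under the 9:3:3:1 hypothesis (Σ ratio = 16, N = 1952):
  purple smooth: 1952 × 9/16 = 1098
  purple shrunken: 1952 × 3/16 = 366
  yellow smooth: 1952 × 3/16 = 366
  yellow shrunken: 1952 × 1/16 = 122
χ² = Σ (O − E)² / E
  purple smooth: (1114 − 1098)² / 1098 = 0.2332
  purple shrunken: (336 − 366)² / 366 = 2.4590
  yellow smooth: (372 − 366)² / 366 = 0.0984
  yellow shrunken: (130 − 122)² / 122 = 0.5246
χ² = 0.2332 + 2.4590 + 0.0984 + 0.5246 = 3.3152 ≈ 3.315

3.315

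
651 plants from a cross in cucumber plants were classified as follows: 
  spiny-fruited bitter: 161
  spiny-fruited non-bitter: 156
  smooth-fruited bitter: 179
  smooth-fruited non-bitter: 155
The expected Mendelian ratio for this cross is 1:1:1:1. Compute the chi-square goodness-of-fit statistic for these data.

Under the 1:1:1:1 hypothesis (Σ ratio = 4, N = 651):
  spiny-fruited bitter: 651 × 1/4 = 162.75
  spiny-fruited non-bitter: 651 × 1/4 = 162.75
  smooth-fruited bitter: 651 × 1/4 = 162.75
  smooth-fruited non-bitter: 651 × 1/4 = 162.75
χ² = Σ (O − E)² / E
  spiny-fruited bitter: (161 − 162.75)² / 162.75 = 0.0188
  spiny-fruited non-bitter: (156 − 162.75)² / 162.75 = 0.2800
  smooth-fruited bitter: (179 − 162.75)² / 162.75 = 1.6225
  smooth-fruited non-bitter: (155 − 162.75)² / 162.75 = 0.3690
χ² = 0.0188 + 0.2800 + 1.6225 + 0.3690 = 2.2903 ≈ 2.290

2.290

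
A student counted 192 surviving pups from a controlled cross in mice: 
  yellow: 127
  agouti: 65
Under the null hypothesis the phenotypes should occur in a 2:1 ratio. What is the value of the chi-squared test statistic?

0.023

The 2:1 ratio has 3 parts, so with N = 192 the expected counts are:
  yellow: 192 × 2/3 = 128
  agouti: 192 × 1/3 = 64
χ² = Σ (O − E)² / E
  yellow: (127 − 128)² / 128 = 0.0078
  agouti: (65 − 64)² / 64 = 0.0156
χ² = 0.0078 + 0.0156 = 0.0234 ≈ 0.023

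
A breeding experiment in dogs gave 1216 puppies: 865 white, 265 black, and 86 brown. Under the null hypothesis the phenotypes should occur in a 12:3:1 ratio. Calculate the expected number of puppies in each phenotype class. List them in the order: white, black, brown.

912, 228, 76

Expected counts for N = 1216 under a 12:3:1 ratio (total parts = 16):
  white: 1216 × 12/16 = 912
  black: 1216 × 3/16 = 228
  brown: 1216 × 1/16 = 76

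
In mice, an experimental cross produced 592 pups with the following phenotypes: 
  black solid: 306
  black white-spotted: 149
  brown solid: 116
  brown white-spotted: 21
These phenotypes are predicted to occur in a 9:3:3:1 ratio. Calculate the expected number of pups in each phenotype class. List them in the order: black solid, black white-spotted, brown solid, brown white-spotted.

Total ratio parts = 16. Expected numbers out of 592:
  black solid: 592 × 9/16 = 333
  black white-spotted: 592 × 3/16 = 111
  brown solid: 592 × 3/16 = 111
  brown white-spotted: 592 × 1/16 = 37

333, 111, 111, 37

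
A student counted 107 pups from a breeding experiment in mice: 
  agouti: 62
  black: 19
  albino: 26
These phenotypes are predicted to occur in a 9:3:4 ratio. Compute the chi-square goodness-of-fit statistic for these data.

0.132

Total ratio parts = 16. Expected numbers out of 107:
  agouti: 107 × 9/16 = 60.1875
  black: 107 × 3/16 = 20.0625
  albino: 107 × 4/16 = 26.75
χ² = Σ (O − E)² / E
  agouti: (62 − 60.1875)² / 60.1875 = 0.0546
  black: (19 − 20.0625)² / 20.0625 = 0.0563
  albino: (26 − 26.75)² / 26.75 = 0.0210
χ² = 0.0546 + 0.0563 + 0.0210 = 0.1319 ≈ 0.132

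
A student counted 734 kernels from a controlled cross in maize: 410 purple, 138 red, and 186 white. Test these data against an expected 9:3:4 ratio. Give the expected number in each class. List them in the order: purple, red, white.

Total ratio parts = 16. Expected numbers out of 734:
  purple: 734 × 9/16 = 412.875
  red: 734 × 3/16 = 137.625
  white: 734 × 4/16 = 183.5

412.875, 137.625, 183.5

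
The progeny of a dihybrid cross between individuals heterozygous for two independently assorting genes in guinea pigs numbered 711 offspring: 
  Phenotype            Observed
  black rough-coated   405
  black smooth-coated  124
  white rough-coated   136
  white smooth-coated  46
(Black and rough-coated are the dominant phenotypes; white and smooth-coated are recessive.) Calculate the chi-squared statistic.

0.824

A dihybrid F₂ with independent assortment and complete dominance at both loci gives a 9:3:3:1 phenotypic ratio.
Total ratio parts = 16. Expected numbers out of 711:
  black rough-coated: 711 × 9/16 = 399.9375
  black smooth-coated: 711 × 3/16 = 133.3125
  white rough-coated: 711 × 3/16 = 133.3125
  white smooth-coated: 711 × 1/16 = 44.4375
χ² = Σ (O − E)² / E
  black rough-coated: (405 − 399.9375)² / 399.9375 = 0.0641
  black smooth-coated: (124 − 133.3125)² / 133.3125 = 0.6505
  white rough-coated: (136 − 133.3125)² / 133.3125 = 0.0542
  white smooth-coated: (46 − 44.4375)² / 44.4375 = 0.0549
χ² = 0.0641 + 0.6505 + 0.0542 + 0.0549 = 0.8237 ≈ 0.824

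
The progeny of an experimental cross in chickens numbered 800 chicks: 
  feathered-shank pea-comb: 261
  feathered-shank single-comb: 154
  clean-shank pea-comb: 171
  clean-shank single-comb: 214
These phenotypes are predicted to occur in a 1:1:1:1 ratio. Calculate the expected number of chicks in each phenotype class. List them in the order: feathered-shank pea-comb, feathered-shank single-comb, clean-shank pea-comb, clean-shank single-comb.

The 1:1:1:1 ratio has 4 parts, so with N = 800 the expected counts are:
  feathered-shank pea-comb: 800 × 1/4 = 200
  feathered-shank single-comb: 800 × 1/4 = 200
  clean-shank pea-comb: 800 × 1/4 = 200
  clean-shank single-comb: 800 × 1/4 = 200

200, 200, 200, 200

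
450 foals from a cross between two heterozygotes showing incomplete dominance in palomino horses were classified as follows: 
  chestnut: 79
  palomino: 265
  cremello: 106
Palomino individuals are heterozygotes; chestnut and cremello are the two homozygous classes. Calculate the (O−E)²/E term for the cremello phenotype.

0.376

With incomplete dominance, a heterozygote × heterozygote cross gives a 1:2:1 phenotypic ratio.
Expected counts for N = 450 under a 1:2:1 ratio (total parts = 4):
  chestnut: 450 × 1/4 = 112.5
  palomino: 450 × 2/4 = 225
  cremello: 450 × 1/4 = 112.5
Contribution of cremello: (106 − 112.5)² / 112.5 = 0.3756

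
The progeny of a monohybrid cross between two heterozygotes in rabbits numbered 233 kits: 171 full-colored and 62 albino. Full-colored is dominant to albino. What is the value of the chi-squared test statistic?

For a monohybrid cross between heterozygotes with complete dominance, the expected phenotypic ratio is 3:1.
Under the 3:1 hypothesis (Σ ratio = 4, N = 233):
  full-colored: 233 × 3/4 = 174.75
  albino: 233 × 1/4 = 58.25
χ² = Σ (O − E)² / E
  full-colored: (171 − 174.75)² / 174.75 = 0.0805
  albino: (62 − 58.25)² / 58.25 = 0.2414
χ² = 0.0805 + 0.2414 = 0.3219 ≈ 0.322

0.322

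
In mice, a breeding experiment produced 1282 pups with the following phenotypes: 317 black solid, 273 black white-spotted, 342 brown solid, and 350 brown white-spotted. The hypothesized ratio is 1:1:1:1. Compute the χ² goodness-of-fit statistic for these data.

11.236

Total ratio parts = 4. Expected numbers out of 1282:
  black solid: 1282 × 1/4 = 320.5
  black white-spotted: 1282 × 1/4 = 320.5
  brown solid: 1282 × 1/4 = 320.5
  brown white-spotted: 1282 × 1/4 = 320.5
χ² = Σ (O − E)² / E
  black solid: (317 − 320.5)² / 320.5 = 0.0382
  black white-spotted: (273 − 320.5)² / 320.5 = 7.0398
  brown solid: (342 − 320.5)² / 320.5 = 1.4423
  brown white-spotted: (350 − 320.5)² / 320.5 = 2.7153
χ² = 0.0382 + 7.0398 + 1.4423 + 2.7153 = 11.2356 ≈ 11.236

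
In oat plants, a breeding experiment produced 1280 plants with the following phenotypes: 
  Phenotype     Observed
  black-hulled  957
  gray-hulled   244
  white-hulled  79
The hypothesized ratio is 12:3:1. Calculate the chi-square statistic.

0.089

Under the 12:3:1 hypothesis (Σ ratio = 16, N = 1280):
  black-hulled: 1280 × 12/16 = 960
  gray-hulled: 1280 × 3/16 = 240
  white-hulled: 1280 × 1/16 = 80
χ² = Σ (O − E)² / E
  black-hulled: (957 − 960)² / 960 = 0.0094
  gray-hulled: (244 − 240)² / 240 = 0.0667
  white-hulled: (79 − 80)² / 80 = 0.0125
χ² = 0.0094 + 0.0667 + 0.0125 = 0.0886 ≈ 0.089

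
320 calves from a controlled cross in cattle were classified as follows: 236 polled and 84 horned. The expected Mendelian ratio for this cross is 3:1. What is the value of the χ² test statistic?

Under the 3:1 hypothesis (Σ ratio = 4, N = 320):
  polled: 320 × 3/4 = 240
  horned: 320 × 1/4 = 80
χ² = Σ (O − E)² / E
  polled: (236 − 240)² / 240 = 0.0667
  horned: (84 − 80)² / 80 = 0.2000
χ² = 0.0667 + 0.2000 = 0.2667 ≈ 0.267

0.267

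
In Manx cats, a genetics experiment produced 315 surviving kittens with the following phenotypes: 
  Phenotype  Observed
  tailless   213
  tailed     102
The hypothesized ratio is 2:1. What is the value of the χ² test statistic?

Expected counts for N = 315 under a 2:1 ratio (total parts = 3):
  tailless: 315 × 2/3 = 210
  tailed: 315 × 1/3 = 105
χ² = Σ (O − E)² / E
  tailless: (213 − 210)² / 210 = 0.0429
  tailed: (102 − 105)² / 105 = 0.0857
χ² = 0.0429 + 0.0857 = 0.1286 ≈ 0.129

0.129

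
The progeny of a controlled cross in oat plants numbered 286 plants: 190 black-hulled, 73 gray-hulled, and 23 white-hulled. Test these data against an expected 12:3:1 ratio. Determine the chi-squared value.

Total ratio parts = 16. Expected numbers out of 286:
  black-hulled: 286 × 12/16 = 214.5
  gray-hulled: 286 × 3/16 = 53.625
  white-hulled: 286 × 1/16 = 17.875
χ² = Σ (O − E)² / E
  black-hulled: (190 − 214.5)² / 214.5 = 2.7984
  gray-hulled: (73 − 53.625)² / 53.625 = 7.0003
  white-hulled: (23 − 17.875)² / 17.875 = 1.4694
χ² = 2.7984 + 7.0003 + 1.4694 = 11.2681 ≈ 11.268

11.268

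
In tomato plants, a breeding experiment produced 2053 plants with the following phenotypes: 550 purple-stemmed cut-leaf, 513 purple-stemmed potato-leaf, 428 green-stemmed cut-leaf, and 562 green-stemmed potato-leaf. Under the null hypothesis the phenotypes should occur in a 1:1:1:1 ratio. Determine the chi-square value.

Expected counts for N = 2053 under a 1:1:1:1 ratio (total parts = 4):
  purple-stemmed cut-leaf: 2053 × 1/4 = 513.25
  purple-stemmed potato-leaf: 2053 × 1/4 = 513.25
  green-stemmed cut-leaf: 2053 × 1/4 = 513.25
  green-stemmed potato-leaf: 2053 × 1/4 = 513.25
χ² = Σ (O − E)² / E
  purple-stemmed cut-leaf: (550 − 513.25)² / 513.25 = 2.6314
  purple-stemmed potato-leaf: (513 − 513.25)² / 513.25 = 0.0001
  green-stemmed cut-leaf: (428 − 513.25)² / 513.25 = 14.1599
  green-stemmed potato-leaf: (562 − 513.25)² / 513.25 = 4.6304
χ² = 2.6314 + 0.0001 + 14.1599 + 4.6304 = 21.4218 ≈ 21.422

21.422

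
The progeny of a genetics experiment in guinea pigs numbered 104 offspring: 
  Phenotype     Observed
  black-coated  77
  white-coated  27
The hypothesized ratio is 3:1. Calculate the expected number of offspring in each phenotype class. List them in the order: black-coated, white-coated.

Under the 3:1 hypothesis (Σ ratio = 4, N = 104):
  black-coated: 104 × 3/4 = 78
  white-coated: 104 × 1/4 = 26

78, 26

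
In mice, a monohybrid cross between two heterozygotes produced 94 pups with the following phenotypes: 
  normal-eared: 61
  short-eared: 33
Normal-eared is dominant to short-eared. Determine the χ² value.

For a monohybrid cross between heterozygotes with complete dominance, the expected phenotypic ratio is 3:1.
Under the 3:1 hypothesis (Σ ratio = 4, N = 94):
  normal-eared: 94 × 3/4 = 70.5
  short-eared: 94 × 1/4 = 23.5
χ² = Σ (O − E)² / E
  normal-eared: (61 − 70.5)² / 70.5 = 1.2801
  short-eared: (33 − 23.5)² / 23.5 = 3.8404
χ² = 1.2801 + 3.8404 = 5.1205 ≈ 5.121

5.121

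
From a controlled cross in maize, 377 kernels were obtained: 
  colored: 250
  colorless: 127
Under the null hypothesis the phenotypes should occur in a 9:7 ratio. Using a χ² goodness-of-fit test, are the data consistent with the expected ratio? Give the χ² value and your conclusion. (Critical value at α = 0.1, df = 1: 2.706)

15.513; not consistent

Expected counts for N = 377 under a 9:7 ratio (total parts = 16):
  colored: 377 × 9/16 = 212.0625
  colorless: 377 × 7/16 = 164.9375
χ² = Σ (O − E)² / E
  colored: (250 − 212.0625)² / 212.0625 = 6.7869
  colorless: (127 − 164.9375)² / 164.9375 = 8.7261
χ² = 6.7869 + 8.7261 = 15.513
Degrees of freedom = 2 − 1 = 1; critical value at α = 0.1 is 2.706.
Since 15.513 > 2.706, we reject the null hypothesis — the data do not fit the 9:7 ratio.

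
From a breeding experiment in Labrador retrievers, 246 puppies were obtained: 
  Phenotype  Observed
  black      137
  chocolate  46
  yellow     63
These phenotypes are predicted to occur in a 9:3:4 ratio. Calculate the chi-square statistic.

Under the 9:3:4 hypothesis (Σ ratio = 16, N = 246):
  black: 246 × 9/16 = 138.375
  chocolate: 246 × 3/16 = 46.125
  yellow: 246 × 4/16 = 61.5
χ² = Σ (O − E)² / E
  black: (137 − 138.375)² / 138.375 = 0.0137
  chocolate: (46 − 46.125)² / 46.125 = 0.0003
  yellow: (63 − 61.5)² / 61.5 = 0.0366
χ² = 0.0137 + 0.0003 + 0.0366 = 0.0506 ≈ 0.051

0.051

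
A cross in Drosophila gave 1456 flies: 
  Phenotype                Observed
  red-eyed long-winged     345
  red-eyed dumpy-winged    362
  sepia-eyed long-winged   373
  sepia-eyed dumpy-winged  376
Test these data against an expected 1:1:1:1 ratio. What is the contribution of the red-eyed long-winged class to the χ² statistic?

Expected counts for N = 1456 under a 1:1:1:1 ratio (total parts = 4):
  red-eyed long-winged: 1456 × 1/4 = 364
  red-eyed dumpy-winged: 1456 × 1/4 = 364
  sepia-eyed long-winged: 1456 × 1/4 = 364
  sepia-eyed dumpy-winged: 1456 × 1/4 = 364
Contribution of red-eyed long-winged: (345 − 364)² / 364 = 0.9918

0.992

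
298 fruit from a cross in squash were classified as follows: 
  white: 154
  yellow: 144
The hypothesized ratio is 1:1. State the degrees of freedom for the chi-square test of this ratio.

1

A goodness-of-fit test with 2 phenotype classes has df = 2 − 1 = 1.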